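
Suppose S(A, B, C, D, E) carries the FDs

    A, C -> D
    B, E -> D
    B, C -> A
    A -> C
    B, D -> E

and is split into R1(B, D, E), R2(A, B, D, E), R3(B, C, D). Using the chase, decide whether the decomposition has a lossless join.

No

Chase test. Columns are A, B, C, D, E; row i has aⱼ where attribute j ∈ Ri, else bᵢⱼ.
Initial tableau (one row per fragment):
  row 1: b11 a2 b13 a4 a5
  row 2: a1 a2 b23 a4 a5
  row 3: b31 a2 a3 a4 b35
Rows 1 and 3 agree on B, D; apply B, D→E and equate their E entries.
No row becomes fully distinguished — the join is lossy.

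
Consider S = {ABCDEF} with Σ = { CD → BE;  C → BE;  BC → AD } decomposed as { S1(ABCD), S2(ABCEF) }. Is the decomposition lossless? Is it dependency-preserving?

Lossless test: (ABC)⁺ = {ABCDE}, which contains all of one fragment — lossless.
Dependency preservation: CD → BE is not contained in any single fragment, but the restricted closure of its left-hand side across the fragments still reaches the right-hand side; the remaining FDs each lie inside some fragment. All dependencies are preserved.

lossless and dependency-preserving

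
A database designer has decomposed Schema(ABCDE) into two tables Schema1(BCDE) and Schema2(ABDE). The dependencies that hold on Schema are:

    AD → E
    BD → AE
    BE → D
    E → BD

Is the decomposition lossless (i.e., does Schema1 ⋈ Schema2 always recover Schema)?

Common attributes: Schema1 ∩ Schema2 = {BDE}.
Closure of {BDE}: BD → AE applies, adding A. So (BDE)⁺ = {ABDE}.
This closure contains every attribute of Schema2, so Schema1 ∩ Schema2 → Schema2. The join is lossless.

Yes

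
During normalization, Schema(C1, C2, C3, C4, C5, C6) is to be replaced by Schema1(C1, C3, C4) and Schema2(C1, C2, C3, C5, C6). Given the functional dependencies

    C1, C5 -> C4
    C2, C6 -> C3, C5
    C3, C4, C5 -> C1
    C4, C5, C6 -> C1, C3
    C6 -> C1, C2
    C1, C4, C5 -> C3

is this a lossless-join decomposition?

Common attributes: Schema1 ∩ Schema2 = {C1, C3}.
No dependency enlarges {C1, C3}, so (C1, C3)⁺ = {C1, C3}.
The closure contains neither all of Schema1 = {C1, C3, C4} nor all of Schema2 = {C1, C2, C3, C5, C6}, so the common attributes are not a superkey of either fragment. The join is lossy.

No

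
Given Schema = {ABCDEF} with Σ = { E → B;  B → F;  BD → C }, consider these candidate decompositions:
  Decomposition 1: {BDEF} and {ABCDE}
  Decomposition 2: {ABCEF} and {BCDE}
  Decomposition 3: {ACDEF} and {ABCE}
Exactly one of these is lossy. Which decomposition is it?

Decomposition 1: common = {BDE}, closure = {BCDEF} → lossless.
Decomposition 2: common = {BCE}, closure = {BCEF} → lossy.
Decomposition 3: common = {ACE}, closure = {ABCEF} → lossless.

Decomposition 2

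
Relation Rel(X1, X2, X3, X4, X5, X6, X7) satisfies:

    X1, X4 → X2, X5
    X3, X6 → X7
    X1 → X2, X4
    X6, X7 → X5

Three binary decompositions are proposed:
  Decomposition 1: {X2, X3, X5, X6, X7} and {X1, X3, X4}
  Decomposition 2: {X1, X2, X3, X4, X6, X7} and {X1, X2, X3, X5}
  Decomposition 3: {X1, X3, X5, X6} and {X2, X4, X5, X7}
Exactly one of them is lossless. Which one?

Decomposition 1: common = {X3}, closure = {X3} → lossy.
Decomposition 2: common = {X1, X2, X3}, closure = {X1, X2, X3, X4, X5} → lossless.
Decomposition 3: common = {X5}, closure = {X5} → lossy.

Decomposition 2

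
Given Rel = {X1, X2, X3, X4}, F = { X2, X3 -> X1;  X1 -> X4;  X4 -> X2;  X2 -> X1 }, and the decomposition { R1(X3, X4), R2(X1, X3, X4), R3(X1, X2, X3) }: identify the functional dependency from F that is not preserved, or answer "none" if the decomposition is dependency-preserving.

X2, X3 → X1 lies within R3.
X1 → X4 lies within R2.
X4 → X2: restricted closure across fragments reaches X2.
X2 → X1 lies within R3.
Every dependency is enforceable on the fragments, so the decomposition is dependency-preserving.

none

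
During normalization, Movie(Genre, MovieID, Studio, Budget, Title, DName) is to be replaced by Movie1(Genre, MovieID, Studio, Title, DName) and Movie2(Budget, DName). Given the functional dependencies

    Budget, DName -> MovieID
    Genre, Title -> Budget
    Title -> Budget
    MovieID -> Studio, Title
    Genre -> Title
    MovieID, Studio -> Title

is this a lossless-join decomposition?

Common attributes: Movie1 ∩ Movie2 = {DName}.
No dependency enlarges {DName}, so (DName)⁺ = {DName}.
The closure contains neither all of Movie1 = {Genre, MovieID, Studio, Title, DName} nor all of Movie2 = {Budget, DName}, so the common attributes are not a superkey of either fragment. The join is lossy.

No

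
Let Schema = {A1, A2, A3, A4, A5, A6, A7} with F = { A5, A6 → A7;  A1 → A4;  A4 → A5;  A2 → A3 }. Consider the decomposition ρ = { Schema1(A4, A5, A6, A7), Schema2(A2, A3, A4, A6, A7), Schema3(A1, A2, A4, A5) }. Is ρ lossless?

No

Chase test. Columns are A1, A2, A3, A4, A5, A6, A7; row i has aⱼ where attribute j ∈ Schemai, else bᵢⱼ.
Initial tableau (one row per fragment):
  row 1: b11 b12 b13 a4 a5 a6 a7
  row 2: b21 a2 a3 a4 b25 a6 a7
  row 3: a1 a2 b33 a4 a5 b36 b37
Rows 1 and 2 agree on A4; apply A4→A5 and equate their A5 entries.
Rows 2 and 3 agree on A2; apply A2→A3 and equate their A3 entries.
No row becomes fully distinguished — the join is lossy.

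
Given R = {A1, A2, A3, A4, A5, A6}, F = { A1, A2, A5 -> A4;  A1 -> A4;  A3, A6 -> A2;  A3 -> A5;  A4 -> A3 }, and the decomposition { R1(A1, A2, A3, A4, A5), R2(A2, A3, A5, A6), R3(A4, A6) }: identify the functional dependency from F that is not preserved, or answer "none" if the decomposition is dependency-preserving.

A1, A2, A5 → A4 lies within R1.
A1 → A4 lies within R1.
A3, A6 → A2 lies within R2.
A3 → A5 lies within R1.
A4 → A3 lies within R1.
Every dependency is enforceable on the fragments, so the decomposition is dependency-preserving.

none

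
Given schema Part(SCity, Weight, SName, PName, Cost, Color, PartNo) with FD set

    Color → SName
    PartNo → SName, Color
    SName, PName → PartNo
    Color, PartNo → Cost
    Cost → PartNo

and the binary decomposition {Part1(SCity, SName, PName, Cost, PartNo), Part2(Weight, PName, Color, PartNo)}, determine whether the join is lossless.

No

Common attributes: Part1 ∩ Part2 = {PName, PartNo}.
Closure of {PName, PartNo}: PartNo → SName, Color applies, adding SName, Color; Color, PartNo → Cost applies, adding Cost. So (PName, PartNo)⁺ = {SName, PName, Cost, Color, PartNo}.
The closure contains neither all of Part1 = {SCity, SName, PName, Cost, PartNo} nor all of Part2 = {Weight, PName, Color, PartNo}, so the common attributes are not a superkey of either fragment. The join is lossy.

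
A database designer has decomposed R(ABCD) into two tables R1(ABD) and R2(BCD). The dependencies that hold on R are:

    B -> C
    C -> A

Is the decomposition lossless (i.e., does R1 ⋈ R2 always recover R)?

Common attributes: R1 ∩ R2 = {BD}.
Closure of {BD}: B → C applies, adding C; C → A applies, adding A. So (BD)⁺ = {ABCD}.
This closure contains every attribute of R1, so R1 ∩ R2 → R1. The join is lossless.

Yes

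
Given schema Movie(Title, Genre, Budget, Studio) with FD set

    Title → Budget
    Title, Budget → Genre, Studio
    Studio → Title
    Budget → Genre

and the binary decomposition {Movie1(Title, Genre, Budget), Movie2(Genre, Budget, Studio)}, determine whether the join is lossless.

Common attributes: Movie1 ∩ Movie2 = {Genre, Budget}.
No dependency enlarges {Genre, Budget}, so (Genre, Budget)⁺ = {Genre, Budget}.
The closure contains neither all of Movie1 = {Title, Genre, Budget} nor all of Movie2 = {Genre, Budget, Studio}, so the common attributes are not a superkey of either fragment. The join is lossy.

No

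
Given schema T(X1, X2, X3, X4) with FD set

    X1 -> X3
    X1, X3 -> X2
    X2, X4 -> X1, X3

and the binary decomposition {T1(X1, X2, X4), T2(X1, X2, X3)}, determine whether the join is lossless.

Yes

Common attributes: T1 ∩ T2 = {X1, X2}.
Closure of {X1, X2}: X1 → X3 applies, adding X3. So (X1, X2)⁺ = {X1, X2, X3}.
This closure contains every attribute of T2, so T1 ∩ T2 → T2. The join is lossless.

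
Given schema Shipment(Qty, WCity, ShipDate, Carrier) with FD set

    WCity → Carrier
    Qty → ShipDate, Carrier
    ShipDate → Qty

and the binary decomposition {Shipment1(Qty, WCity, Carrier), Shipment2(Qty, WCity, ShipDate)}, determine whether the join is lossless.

Common attributes: Shipment1 ∩ Shipment2 = {Qty, WCity}.
Closure of {Qty, WCity}: WCity → Carrier applies, adding Carrier; Qty → ShipDate, Carrier applies, adding ShipDate. So (Qty, WCity)⁺ = {Qty, WCity, ShipDate, Carrier}.
This closure contains every attribute of Shipment1, so Shipment1 ∩ Shipment2 → Shipment1. The join is lossless.

Yes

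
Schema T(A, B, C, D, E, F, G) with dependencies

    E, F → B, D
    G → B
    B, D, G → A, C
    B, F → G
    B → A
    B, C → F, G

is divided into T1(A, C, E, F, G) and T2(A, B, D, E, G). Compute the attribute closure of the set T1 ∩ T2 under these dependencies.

T1 ∩ T2 = {A, E, G}.
G → B applies, adding B
Closure: {A, B, E, G}.

A, B, E, G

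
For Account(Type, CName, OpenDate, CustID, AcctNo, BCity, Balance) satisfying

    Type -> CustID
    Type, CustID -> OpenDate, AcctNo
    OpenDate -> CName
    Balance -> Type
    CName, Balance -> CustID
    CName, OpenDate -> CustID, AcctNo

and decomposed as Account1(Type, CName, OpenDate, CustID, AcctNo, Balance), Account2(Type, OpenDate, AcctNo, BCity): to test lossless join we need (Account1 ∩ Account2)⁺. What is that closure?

Type, CName, OpenDate, CustID, AcctNo

Account1 ∩ Account2 = {Type, OpenDate, AcctNo}.
Type → CustID applies, adding CustID
OpenDate → CName applies, adding CName
Closure: {Type, CName, OpenDate, CustID, AcctNo}.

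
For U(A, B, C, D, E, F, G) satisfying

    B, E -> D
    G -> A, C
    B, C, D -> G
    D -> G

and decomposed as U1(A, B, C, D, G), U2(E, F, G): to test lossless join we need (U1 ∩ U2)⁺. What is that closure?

U1 ∩ U2 = {G}.
G → A, C applies, adding A, C
Closure: {A, C, G}.

A, C, G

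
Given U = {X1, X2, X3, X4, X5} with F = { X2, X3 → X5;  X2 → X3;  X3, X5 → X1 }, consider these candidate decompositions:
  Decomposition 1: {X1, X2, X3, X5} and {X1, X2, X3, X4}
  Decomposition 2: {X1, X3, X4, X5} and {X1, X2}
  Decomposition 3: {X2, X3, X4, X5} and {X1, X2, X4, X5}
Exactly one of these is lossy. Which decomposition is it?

Decomposition 2

Decomposition 1: common = {X1, X2, X3}, closure = {X1, X2, X3, X5} → lossless.
Decomposition 2: common = {X1}, closure = {X1} → lossy.
Decomposition 3: common = {X2, X4, X5}, closure = {X1, X2, X3, X4, X5} → lossless.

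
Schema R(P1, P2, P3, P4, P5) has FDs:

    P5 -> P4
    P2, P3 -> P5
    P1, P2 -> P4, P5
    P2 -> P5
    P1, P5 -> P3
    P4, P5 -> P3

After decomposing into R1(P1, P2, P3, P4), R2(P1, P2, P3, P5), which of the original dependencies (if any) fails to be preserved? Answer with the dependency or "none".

P5 -> P4

Check P5 → P4: no single fragment contains all of {P4, P5}, and the restricted closure of {P5} across the fragments never reaches {P4}.
P2, P3 → P5 is preserved.
P1, P2 → P4, P5 is preserved.
P2 → P5 is preserved.
P1, P5 → P3 is preserved.
P4, P5 → P3 is preserved.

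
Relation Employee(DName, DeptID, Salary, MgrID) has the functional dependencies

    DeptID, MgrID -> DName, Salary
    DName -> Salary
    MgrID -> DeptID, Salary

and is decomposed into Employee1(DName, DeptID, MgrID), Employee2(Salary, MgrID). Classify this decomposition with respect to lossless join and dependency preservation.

lossless but not dependency-preserving

Lossless test: (MgrID)⁺ = {DName, DeptID, Salary, MgrID}, which contains all of one fragment — lossless.
Dependency preservation: the restricted closure of {DName} across the fragments never reaches {Salary}, so DName → Salary cannot be enforced without a join — not preserved.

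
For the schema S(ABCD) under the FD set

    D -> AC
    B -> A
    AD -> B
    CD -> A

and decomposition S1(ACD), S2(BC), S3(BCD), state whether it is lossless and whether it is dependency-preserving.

Lossless test (chase): Rows 1 and 3 agree on D; apply D→AC and equate their AC entries. Rows 2 and 3 agree on B; apply B→A and equate their A entries. Rows 1 and 3 agree on AD; apply AD→B and equate their B entries. Row 1 is now all distinguished symbols — the join is lossless.
Dependency preservation: the restricted closure of {B} across the fragments never reaches {A}, so B → A cannot be enforced without a join — not preserved.

lossless but not dependency-preserving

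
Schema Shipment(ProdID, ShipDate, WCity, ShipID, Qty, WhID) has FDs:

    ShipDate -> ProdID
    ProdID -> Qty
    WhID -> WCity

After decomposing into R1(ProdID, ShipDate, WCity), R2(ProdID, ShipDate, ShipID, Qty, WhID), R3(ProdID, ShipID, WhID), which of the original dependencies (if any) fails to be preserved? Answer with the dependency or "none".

Check WhID → WCity: no single fragment contains all of {WCity, WhID}, and the restricted closure of {WhID} across the fragments never reaches {WCity}.
ShipDate → ProdID is preserved.
ProdID → Qty is preserved.

WhID -> WCity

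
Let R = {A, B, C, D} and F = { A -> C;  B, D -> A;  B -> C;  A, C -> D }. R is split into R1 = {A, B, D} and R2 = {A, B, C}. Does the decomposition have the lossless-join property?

Yes

Common attributes: R1 ∩ R2 = {A, B}.
Closure of {A, B}: A → C applies, adding C; A, C → D applies, adding D. So (A, B)⁺ = {A, B, C, D}.
This closure contains every attribute of R1, so R1 ∩ R2 → R1. The join is lossless.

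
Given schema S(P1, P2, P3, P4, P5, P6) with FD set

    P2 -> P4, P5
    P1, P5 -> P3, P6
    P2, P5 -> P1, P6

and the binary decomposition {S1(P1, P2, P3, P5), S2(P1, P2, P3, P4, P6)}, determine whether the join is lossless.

Yes

Common attributes: S1 ∩ S2 = {P1, P2, P3}.
Closure of {P1, P2, P3}: P2 → P4, P5 applies, adding P4, P5; P1, P5 → P3, P6 applies, adding P6. So (P1, P2, P3)⁺ = {P1, P2, P3, P4, P5, P6}.
This closure contains every attribute of S1, so S1 ∩ S2 → S1. The join is lossless.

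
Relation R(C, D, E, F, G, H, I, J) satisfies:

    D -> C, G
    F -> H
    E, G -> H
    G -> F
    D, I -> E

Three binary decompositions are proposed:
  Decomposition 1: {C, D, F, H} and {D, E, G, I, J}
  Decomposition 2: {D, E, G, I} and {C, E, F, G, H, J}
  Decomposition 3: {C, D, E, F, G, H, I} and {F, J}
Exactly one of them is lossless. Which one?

Decomposition 1: common = {D}, closure = {C, D, F, G, H} → lossless.
Decomposition 2: common = {E, G}, closure = {E, F, G, H} → lossy.
Decomposition 3: common = {F}, closure = {F, H} → lossy.

Decomposition 1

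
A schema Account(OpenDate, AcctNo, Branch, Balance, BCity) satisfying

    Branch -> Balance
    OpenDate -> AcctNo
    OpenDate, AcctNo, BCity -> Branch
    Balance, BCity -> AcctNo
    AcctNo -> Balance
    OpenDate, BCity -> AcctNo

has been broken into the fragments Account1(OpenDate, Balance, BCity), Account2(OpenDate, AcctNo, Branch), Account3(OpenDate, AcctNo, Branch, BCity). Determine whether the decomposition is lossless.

Yes

Chase test. Columns are OpenDate, AcctNo, Branch, Balance, BCity; row i has aⱼ where attribute j ∈ Accounti, else bᵢⱼ.
Initial tableau (one row per fragment):
  row 1: a1 b12 b13 a4 a5
  row 2: a1 a2 a3 b24 b25
  row 3: a1 a2 a3 b34 a5
Rows 2 and 3 agree on Branch; apply Branch→Balance and equate their Balance entries.
Rows 1 and 2 agree on OpenDate; apply OpenDate→AcctNo and equate their AcctNo entries.
Rows 1 and 3 agree on OpenDate, AcctNo, BCity; apply OpenDate, AcctNo, BCity→Branch and equate their Branch entries.
Rows 1 and 2 agree on AcctNo; apply AcctNo→Balance and equate their Balance entries.
Row 1 is now all distinguished symbols — the join is lossless.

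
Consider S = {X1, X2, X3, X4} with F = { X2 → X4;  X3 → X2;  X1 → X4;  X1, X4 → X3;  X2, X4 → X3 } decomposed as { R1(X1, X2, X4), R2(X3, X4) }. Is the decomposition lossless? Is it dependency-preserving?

lossy and not dependency-preserving

Lossless test: (X4)⁺ = {X4}, which is a superkey of neither fragment — lossy.
Dependency preservation: the restricted closure of {X3} across the fragments never reaches {X2}, so X3 → X2 cannot be enforced without a join — not preserved.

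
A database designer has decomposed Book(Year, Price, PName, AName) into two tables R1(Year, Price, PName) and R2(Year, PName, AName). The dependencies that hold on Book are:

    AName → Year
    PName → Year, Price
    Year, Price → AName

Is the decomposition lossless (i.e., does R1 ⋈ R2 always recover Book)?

Yes

Common attributes: R1 ∩ R2 = {Year, PName}.
Closure of {Year, PName}: PName → Year, Price applies, adding Price; Year, Price → AName applies, adding AName. So (Year, PName)⁺ = {Year, Price, PName, AName}.
This closure contains every attribute of R1, so R1 ∩ R2 → R1. The join is lossless.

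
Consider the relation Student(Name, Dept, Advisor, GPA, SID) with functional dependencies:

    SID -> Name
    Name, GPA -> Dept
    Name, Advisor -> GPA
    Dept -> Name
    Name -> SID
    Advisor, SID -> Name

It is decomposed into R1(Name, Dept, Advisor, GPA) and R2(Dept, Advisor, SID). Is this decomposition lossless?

Common attributes: R1 ∩ R2 = {Dept, Advisor}.
Closure of {Dept, Advisor}: Dept → Name applies, adding Name; Name → SID applies, adding SID; Name, Advisor → GPA applies, adding GPA. So (Dept, Advisor)⁺ = {Name, Dept, Advisor, GPA, SID}.
This closure contains every attribute of R1, so R1 ∩ R2 → R1. The join is lossless.

Yes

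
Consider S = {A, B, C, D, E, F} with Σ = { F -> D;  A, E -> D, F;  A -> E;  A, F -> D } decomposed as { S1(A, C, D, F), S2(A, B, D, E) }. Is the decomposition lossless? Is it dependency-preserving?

Lossless test: (A, D)⁺ = {A, D, E, F}, which is a superkey of neither fragment — lossy.
Dependency preservation: A, E → D, F is not contained in any single fragment, but the restricted closure of its left-hand side across the fragments still reaches the right-hand side; the remaining FDs each lie inside some fragment. All dependencies are preserved.

lossy but dependency-preserving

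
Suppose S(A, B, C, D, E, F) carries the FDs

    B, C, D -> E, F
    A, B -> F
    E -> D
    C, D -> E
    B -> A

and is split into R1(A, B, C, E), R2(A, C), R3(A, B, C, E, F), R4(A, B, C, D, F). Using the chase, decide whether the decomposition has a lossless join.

Chase test. Columns are A, B, C, D, E, F; row i has aⱼ where attribute j ∈ Ri, else bᵢⱼ.
Initial tableau (one row per fragment):
  row 1: a1 a2 a3 b14 a5 b16
  row 2: a1 b22 a3 b24 b25 b26
  row 3: a1 a2 a3 b34 a5 a6
  row 4: a1 a2 a3 a4 b45 a6
Rows 1 and 3 agree on A, B; apply A, B→F and equate their F entries.
Rows 1 and 3 agree on E; apply E→D and equate their D entries.
No row becomes fully distinguished — the join is lossy.

No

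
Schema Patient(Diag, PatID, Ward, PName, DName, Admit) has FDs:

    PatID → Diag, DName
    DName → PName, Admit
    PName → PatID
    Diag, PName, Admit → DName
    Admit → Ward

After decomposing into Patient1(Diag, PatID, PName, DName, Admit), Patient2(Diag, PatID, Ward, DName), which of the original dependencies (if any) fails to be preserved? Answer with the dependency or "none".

Check Admit → Ward: no single fragment contains all of {Ward, Admit}, and the restricted closure of {Admit} across the fragments never reaches {Ward}.
PatID → Diag, DName is preserved.
DName → PName, Admit is preserved.
PName → PatID is preserved.
Diag, PName, Admit → DName is preserved.

Admit → Ward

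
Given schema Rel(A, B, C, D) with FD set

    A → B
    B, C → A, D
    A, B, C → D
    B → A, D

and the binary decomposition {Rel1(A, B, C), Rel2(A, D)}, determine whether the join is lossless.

Yes

Common attributes: Rel1 ∩ Rel2 = {A}.
Closure of {A}: A → B applies, adding B; B → A, D applies, adding D. So (A)⁺ = {A, B, D}.
This closure contains every attribute of Rel2, so Rel1 ∩ Rel2 → Rel2. The join is lossless.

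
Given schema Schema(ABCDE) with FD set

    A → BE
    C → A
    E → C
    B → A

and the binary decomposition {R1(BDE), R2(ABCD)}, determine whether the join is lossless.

Common attributes: R1 ∩ R2 = {BD}.
Closure of {BD}: B → A applies, adding A; A → BE applies, adding E; E → C applies, adding C. So (BD)⁺ = {ABCDE}.
This closure contains every attribute of R1, so R1 ∩ R2 → R1. The join is lossless.

Yes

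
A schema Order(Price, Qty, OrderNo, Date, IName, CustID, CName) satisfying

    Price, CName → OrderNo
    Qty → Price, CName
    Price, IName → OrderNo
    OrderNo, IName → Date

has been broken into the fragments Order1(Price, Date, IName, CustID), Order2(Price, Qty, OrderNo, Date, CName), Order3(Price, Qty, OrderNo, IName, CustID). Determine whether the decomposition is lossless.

Yes

Chase test. Columns are Price, Qty, OrderNo, Date, IName, CustID, CName; row i has aⱼ where attribute j ∈ Orderi, else bᵢⱼ.
Initial tableau (one row per fragment):
  row 1: a1 b12 b13 a4 a5 a6 b17
  row 2: a1 a2 a3 a4 b25 b26 a7
  row 3: a1 a2 a3 b34 a5 a6 b37
Rows 2 and 3 agree on Qty; apply Qty→Price, CName and equate their Price, CName entries.
Rows 1 and 3 agree on Price, IName; apply Price, IName→OrderNo and equate their OrderNo entries.
Rows 1 and 3 agree on OrderNo, IName; apply OrderNo, IName→Date and equate their Date entries.
Row 3 is now all distinguished symbols — the join is lossless.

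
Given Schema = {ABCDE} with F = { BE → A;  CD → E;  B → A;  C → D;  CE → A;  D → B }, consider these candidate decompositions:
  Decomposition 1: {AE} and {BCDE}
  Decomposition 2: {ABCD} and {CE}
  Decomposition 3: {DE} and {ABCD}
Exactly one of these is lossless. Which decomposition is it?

Decomposition 2

Decomposition 1: common = {E}, closure = {E} → lossy.
Decomposition 2: common = {C}, closure = {ABCDE} → lossless.
Decomposition 3: common = {D}, closure = {ABD} → lossy.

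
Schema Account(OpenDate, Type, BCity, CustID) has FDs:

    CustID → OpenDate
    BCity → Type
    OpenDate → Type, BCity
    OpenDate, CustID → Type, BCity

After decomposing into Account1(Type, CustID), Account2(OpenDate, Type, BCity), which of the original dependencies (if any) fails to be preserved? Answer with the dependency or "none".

CustID → OpenDate

Check CustID → OpenDate: no single fragment contains all of {OpenDate, CustID}, and the restricted closure of {CustID} across the fragments never reaches {OpenDate}.
BCity → Type is preserved.
OpenDate → Type, BCity is preserved.
OpenDate, CustID → Type, BCity is preserved.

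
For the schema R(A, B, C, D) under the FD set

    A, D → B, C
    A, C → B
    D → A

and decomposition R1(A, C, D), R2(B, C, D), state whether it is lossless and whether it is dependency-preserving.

Lossless test: (C, D)⁺ = {A, B, C, D}, which contains all of one fragment — lossless.
Dependency preservation: the restricted closure of {A, C} across the fragments never reaches {B}, so A, C → B cannot be enforced without a join — not preserved.

lossless but not dependency-preserving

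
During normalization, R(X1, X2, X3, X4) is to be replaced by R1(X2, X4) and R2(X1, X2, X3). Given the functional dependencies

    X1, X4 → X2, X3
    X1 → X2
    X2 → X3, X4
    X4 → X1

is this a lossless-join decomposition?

Common attributes: R1 ∩ R2 = {X2}.
Closure of {X2}: X2 → X3, X4 applies, adding X3, X4; X4 → X1 applies, adding X1. So (X2)⁺ = {X1, X2, X3, X4}.
This closure contains every attribute of R1, so R1 ∩ R2 → R1. The join is lossless.

Yes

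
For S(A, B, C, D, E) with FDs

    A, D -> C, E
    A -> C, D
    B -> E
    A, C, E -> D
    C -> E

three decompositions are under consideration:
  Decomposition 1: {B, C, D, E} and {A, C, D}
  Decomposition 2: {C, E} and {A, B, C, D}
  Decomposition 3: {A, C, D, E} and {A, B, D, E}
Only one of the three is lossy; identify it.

Decomposition 1: common = {C, D}, closure = {C, D, E} → lossy.
Decomposition 2: common = {C}, closure = {C, E} → lossless.
Decomposition 3: common = {A, D, E}, closure = {A, C, D, E} → lossless.

Decomposition 1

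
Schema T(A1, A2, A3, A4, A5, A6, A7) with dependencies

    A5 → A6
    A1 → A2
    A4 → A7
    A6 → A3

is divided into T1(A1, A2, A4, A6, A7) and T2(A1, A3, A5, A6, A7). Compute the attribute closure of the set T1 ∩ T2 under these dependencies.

A1, A2, A3, A6, A7

T1 ∩ T2 = {A1, A6, A7}.
A1 → A2 applies, adding A2
A6 → A3 applies, adding A3
Closure: {A1, A2, A3, A6, A7}.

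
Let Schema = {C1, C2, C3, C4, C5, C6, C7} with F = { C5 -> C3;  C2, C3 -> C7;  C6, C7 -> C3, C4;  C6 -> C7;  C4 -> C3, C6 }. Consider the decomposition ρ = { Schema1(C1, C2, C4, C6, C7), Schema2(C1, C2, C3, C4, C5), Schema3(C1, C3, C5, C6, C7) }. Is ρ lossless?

Yes

Chase test. Columns are C1, C2, C3, C4, C5, C6, C7; row i has aⱼ where attribute j ∈ Schemai, else bᵢⱼ.
Initial tableau (one row per fragment):
  row 1: a1 a2 b13 a4 b15 a6 a7
  row 2: a1 a2 a3 a4 a5 b26 b27
  row 3: a1 b32 a3 b34 a5 a6 a7
Rows 1 and 3 agree on C6, C7; apply C6, C7→C3, C4 and equate their C3, C4 entries.
Rows 1 and 2 agree on C4; apply C4→C3, C6 and equate their C3, C6 entries.
Rows 1 and 2 agree on C2, C3; apply C2, C3→C7 and equate their C7 entries.
Row 2 is now all distinguished symbols — the join is lossless.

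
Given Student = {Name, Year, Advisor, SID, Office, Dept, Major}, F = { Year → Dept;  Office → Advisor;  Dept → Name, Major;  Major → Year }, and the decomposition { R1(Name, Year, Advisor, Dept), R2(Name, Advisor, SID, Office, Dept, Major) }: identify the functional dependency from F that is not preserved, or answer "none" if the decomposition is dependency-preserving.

none

Year → Dept lies within R1.
Office → Advisor lies within R2.
Dept → Name, Major lies within R2.
Major → Year: restricted closure across fragments reaches Year.
Every dependency is enforceable on the fragments, so the decomposition is dependency-preserving.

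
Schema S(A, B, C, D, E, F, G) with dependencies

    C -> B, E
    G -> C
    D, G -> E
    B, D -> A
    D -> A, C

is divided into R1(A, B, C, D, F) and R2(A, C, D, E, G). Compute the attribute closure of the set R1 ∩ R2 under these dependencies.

R1 ∩ R2 = {A, C, D}.
C → B, E applies, adding B, E
Closure: {A, B, C, D, E}.

A, B, C, D, E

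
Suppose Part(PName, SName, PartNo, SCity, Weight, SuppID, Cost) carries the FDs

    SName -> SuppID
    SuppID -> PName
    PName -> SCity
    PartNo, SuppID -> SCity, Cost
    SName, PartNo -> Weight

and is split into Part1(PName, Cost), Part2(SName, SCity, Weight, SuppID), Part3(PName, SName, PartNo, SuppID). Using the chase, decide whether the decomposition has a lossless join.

Chase test. Columns are PName, SName, PartNo, SCity, Weight, SuppID, Cost; row i has aⱼ where attribute j ∈ Parti, else bᵢⱼ.
Initial tableau (one row per fragment):
  row 1: a1 b12 b13 b14 b15 b16 a7
  row 2: b21 a2 b23 a4 a5 a6 b27
  row 3: a1 a2 a3 b34 b35 a6 b37
Rows 2 and 3 agree on SuppID; apply SuppID→PName and equate their PName entries.
Rows 1 and 2 agree on PName; apply PName→SCity and equate their SCity entries.
Rows 1 and 3 agree on PName; apply PName→SCity and equate their SCity entries.
No row becomes fully distinguished — the join is lossy.

No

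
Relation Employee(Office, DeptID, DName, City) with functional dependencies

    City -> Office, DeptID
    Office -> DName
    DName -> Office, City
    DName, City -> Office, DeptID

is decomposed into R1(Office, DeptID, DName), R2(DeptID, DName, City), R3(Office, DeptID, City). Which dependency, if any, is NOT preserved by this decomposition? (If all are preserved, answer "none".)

none

City → Office, DeptID lies within R3.
Office → DName lies within R1.
DName → Office, City: restricted closure across fragments reaches Office, City.
DName, City → Office, DeptID: restricted closure across fragments reaches Office, DeptID.
Every dependency is enforceable on the fragments, so the decomposition is dependency-preserving.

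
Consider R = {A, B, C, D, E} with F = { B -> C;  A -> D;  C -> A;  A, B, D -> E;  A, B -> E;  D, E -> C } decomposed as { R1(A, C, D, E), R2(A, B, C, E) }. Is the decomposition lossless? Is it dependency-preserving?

lossless and dependency-preserving

Lossless test: (A, C, E)⁺ = {A, C, D, E}, which contains all of one fragment — lossless.
Dependency preservation: A, B, D → E is not contained in any single fragment, but the restricted closure of its left-hand side across the fragments still reaches the right-hand side; the remaining FDs each lie inside some fragment. All dependencies are preserved.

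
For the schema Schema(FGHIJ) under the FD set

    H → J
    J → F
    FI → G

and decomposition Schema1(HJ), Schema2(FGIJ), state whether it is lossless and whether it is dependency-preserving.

Lossless test: (J)⁺ = {FJ}, which is a superkey of neither fragment — lossy.
Dependency preservation: every FD's attributes lie within a single fragment, so each can be enforced locally — preserved.

lossy but dependency-preserving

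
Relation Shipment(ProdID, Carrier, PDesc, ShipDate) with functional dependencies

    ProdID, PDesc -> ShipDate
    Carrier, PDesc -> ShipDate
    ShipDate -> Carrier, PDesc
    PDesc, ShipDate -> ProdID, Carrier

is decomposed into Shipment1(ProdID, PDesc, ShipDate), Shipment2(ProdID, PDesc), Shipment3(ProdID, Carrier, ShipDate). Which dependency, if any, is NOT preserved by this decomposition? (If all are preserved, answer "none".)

Carrier, PDesc -> ShipDate

Check Carrier, PDesc → ShipDate: no single fragment contains all of {Carrier, PDesc, ShipDate}, and the restricted closure of {Carrier, PDesc} across the fragments never reaches {ShipDate}.
ProdID, PDesc → ShipDate is preserved.
ShipDate → Carrier, PDesc is preserved.
PDesc, ShipDate → ProdID, Carrier is preserved.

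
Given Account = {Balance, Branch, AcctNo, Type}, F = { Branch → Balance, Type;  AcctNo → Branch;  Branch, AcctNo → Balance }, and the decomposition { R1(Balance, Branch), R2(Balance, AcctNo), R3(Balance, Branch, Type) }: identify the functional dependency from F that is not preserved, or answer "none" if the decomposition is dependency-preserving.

AcctNo → Branch

Check AcctNo → Branch: no single fragment contains all of {Branch, AcctNo}, and the restricted closure of {AcctNo} across the fragments never reaches {Branch}.
Branch → Balance, Type is preserved.
Branch, AcctNo → Balance is preserved.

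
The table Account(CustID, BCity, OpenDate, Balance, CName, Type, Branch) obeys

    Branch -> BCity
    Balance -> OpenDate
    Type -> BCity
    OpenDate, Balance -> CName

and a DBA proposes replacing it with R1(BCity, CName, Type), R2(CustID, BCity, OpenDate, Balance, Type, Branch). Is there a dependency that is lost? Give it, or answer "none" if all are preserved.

Check OpenDate, Balance → CName: no single fragment contains all of {OpenDate, Balance, CName}, and the restricted closure of {OpenDate, Balance} across the fragments never reaches {CName}.
Branch → BCity is preserved.
Balance → OpenDate is preserved.
Type → BCity is preserved.

OpenDate, Balance -> CName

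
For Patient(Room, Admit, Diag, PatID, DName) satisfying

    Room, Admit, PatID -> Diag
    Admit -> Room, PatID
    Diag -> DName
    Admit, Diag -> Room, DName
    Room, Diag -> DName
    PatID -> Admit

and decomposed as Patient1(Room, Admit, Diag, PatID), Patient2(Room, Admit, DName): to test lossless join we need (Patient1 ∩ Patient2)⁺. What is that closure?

Patient1 ∩ Patient2 = {Room, Admit}.
Admit → Room, PatID applies, adding PatID
Room, Admit, PatID → Diag applies, adding Diag
Diag → DName applies, adding DName
Closure: {Room, Admit, Diag, PatID, DName}.

Room, Admit, Diag, PatID, DName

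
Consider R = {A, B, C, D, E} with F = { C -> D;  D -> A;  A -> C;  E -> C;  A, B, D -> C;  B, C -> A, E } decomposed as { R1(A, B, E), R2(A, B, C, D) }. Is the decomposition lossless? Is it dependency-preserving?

lossless and dependency-preserving

Lossless test: (A, B)⁺ = {A, B, C, D, E}, which contains all of one fragment — lossless.
Dependency preservation: E → C; B, C → A, E are not contained in any single fragment, but the restricted closure of each left-hand side across the fragments still reaches the right-hand side; the remaining FDs each lie inside some fragment. All dependencies are preserved.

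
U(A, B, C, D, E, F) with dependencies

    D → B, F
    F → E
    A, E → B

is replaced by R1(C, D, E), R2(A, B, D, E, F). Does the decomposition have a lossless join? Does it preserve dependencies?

Lossless test: (D, E)⁺ = {B, D, E, F}, which is a superkey of neither fragment — lossy.
Dependency preservation: every FD's attributes lie within a single fragment, so each can be enforced locally — preserved.

lossy but dependency-preserving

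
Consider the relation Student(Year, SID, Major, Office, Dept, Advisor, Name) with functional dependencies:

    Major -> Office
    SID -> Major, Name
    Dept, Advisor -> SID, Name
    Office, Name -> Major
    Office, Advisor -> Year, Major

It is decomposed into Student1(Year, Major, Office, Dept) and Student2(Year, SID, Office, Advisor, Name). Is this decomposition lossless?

Common attributes: Student1 ∩ Student2 = {Year, Office}.
No dependency enlarges {Year, Office}, so (Year, Office)⁺ = {Year, Office}.
The closure contains neither all of Student1 = {Year, Major, Office, Dept} nor all of Student2 = {Year, SID, Office, Advisor, Name}, so the common attributes are not a superkey of either fragment. The join is lossy.

No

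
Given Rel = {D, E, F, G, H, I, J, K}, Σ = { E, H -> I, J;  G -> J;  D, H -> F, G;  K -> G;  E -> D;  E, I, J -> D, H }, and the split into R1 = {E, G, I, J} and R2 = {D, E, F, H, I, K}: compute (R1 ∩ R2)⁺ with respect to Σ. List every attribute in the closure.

R1 ∩ R2 = {E, I}.
E → D applies, adding D
Closure: {D, E, I}.

D, E, I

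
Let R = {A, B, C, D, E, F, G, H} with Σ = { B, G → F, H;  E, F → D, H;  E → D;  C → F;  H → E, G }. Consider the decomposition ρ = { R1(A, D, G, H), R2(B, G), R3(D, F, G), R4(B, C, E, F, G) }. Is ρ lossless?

No

Chase test. Columns are A, B, C, D, E, F, G, H; row i has aⱼ where attribute j ∈ Ri, else bᵢⱼ.
Initial tableau (one row per fragment):
  row 1: a1 b12 b13 a4 b15 b16 a7 a8
  row 2: b21 a2 b23 b24 b25 b26 a7 b28
  row 3: b31 b32 b33 a4 b35 a6 a7 b38
  row 4: b41 a2 a3 b44 a5 a6 a7 b48
Rows 2 and 4 agree on B, G; apply B, G→F, H and equate their F, H entries.
Rows 2 and 4 agree on H; apply H→E, G and equate their E, G entries.
Rows 2 and 4 agree on E, F; apply E, F→D, H and equate their D, H entries.
No row becomes fully distinguished — the join is lossy.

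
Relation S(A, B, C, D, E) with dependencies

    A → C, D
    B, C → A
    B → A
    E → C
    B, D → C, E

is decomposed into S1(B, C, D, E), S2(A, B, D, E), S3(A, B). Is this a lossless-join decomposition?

Chase test. Columns are A, B, C, D, E; row i has aⱼ where attribute j ∈ Si, else bᵢⱼ.
Initial tableau (one row per fragment):
  row 1: b11 a2 a3 a4 a5
  row 2: a1 a2 b23 a4 a5
  row 3: a1 a2 b33 b34 b35
Rows 2 and 3 agree on A; apply A→C, D and equate their C, D entries.
Rows 1 and 2 agree on B; apply B→A and equate their A entries.
Rows 1 and 2 agree on E; apply E→C and equate their C entries.
Rows 1 and 3 agree on B, D; apply B, D→C, E and equate their C, E entries.
Row 1 is now all distinguished symbols — the join is lossless.

Yes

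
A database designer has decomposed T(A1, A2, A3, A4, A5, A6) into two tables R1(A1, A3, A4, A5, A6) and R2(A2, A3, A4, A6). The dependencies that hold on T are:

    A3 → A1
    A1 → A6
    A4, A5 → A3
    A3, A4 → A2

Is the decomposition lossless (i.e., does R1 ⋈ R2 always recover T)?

Common attributes: R1 ∩ R2 = {A3, A4, A6}.
Closure of {A3, A4, A6}: A3 → A1 applies, adding A1; A3, A4 → A2 applies, adding A2. So (A3, A4, A6)⁺ = {A1, A2, A3, A4, A6}.
This closure contains every attribute of R2, so R1 ∩ R2 → R2. The join is lossless.

Yes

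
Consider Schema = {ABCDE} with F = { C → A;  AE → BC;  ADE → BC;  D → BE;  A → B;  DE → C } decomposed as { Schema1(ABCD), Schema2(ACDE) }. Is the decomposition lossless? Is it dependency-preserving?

Lossless test: (ACD)⁺ = {ABCDE}, which contains all of one fragment — lossless.
Dependency preservation: AE → BC; ADE → BC; D → BE are not contained in any single fragment, but the restricted closure of each left-hand side across the fragments still reaches the right-hand side; the remaining FDs each lie inside some fragment. All dependencies are preserved.

lossless and dependency-preserving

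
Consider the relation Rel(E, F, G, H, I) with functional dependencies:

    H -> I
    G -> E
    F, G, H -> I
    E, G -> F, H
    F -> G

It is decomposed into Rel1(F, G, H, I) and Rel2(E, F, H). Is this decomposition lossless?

Yes

Common attributes: Rel1 ∩ Rel2 = {F, H}.
Closure of {F, H}: H → I applies, adding I; F → G applies, adding G; G → E applies, adding E. So (F, H)⁺ = {E, F, G, H, I}.
This closure contains every attribute of Rel1, so Rel1 ∩ Rel2 → Rel1. The join is lossless.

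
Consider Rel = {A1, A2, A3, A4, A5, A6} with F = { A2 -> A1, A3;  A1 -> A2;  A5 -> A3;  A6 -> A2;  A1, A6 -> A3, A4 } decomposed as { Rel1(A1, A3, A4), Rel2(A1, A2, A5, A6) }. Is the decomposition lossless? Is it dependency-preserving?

Lossless test: (A1)⁺ = {A1, A2, A3}, which is a superkey of neither fragment — lossy.
Dependency preservation: the restricted closure of {A5} across the fragments never reaches {A3}, so A5 → A3 cannot be enforced without a join — not preserved.

lossy and not dependency-preserving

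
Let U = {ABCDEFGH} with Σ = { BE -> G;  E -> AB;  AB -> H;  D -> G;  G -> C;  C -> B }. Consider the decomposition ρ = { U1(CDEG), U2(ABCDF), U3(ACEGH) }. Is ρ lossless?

No

Chase test. Columns are ABCDEFGH; row i has aⱼ where attribute j ∈ Ui, else bᵢⱼ.
Initial tableau (one row per fragment):
  row 1: b11 b12 a3 a4 a5 b16 a7 b18
  row 2: a1 a2 a3 a4 b25 a6 b27 b28
  row 3: a1 b32 a3 b34 a5 b36 a7 a8
Rows 1 and 3 agree on E; apply E→AB and equate their AB entries.
Rows 1 and 3 agree on AB; apply AB→H and equate their H entries.
Rows 1 and 2 agree on D; apply D→G and equate their G entries.
Rows 1 and 2 agree on C; apply C→B and equate their B entries.
Rows 1 and 2 agree on AB; apply AB→H and equate their H entries.
No row becomes fully distinguished — the join is lossy.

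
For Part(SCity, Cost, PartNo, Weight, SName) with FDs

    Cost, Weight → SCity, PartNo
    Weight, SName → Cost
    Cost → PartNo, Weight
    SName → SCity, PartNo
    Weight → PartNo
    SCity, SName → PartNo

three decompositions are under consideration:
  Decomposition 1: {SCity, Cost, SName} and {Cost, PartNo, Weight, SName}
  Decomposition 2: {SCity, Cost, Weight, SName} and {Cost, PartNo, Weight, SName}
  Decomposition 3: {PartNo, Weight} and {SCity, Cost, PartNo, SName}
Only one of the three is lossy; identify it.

Decomposition 3

Decomposition 1: common = {Cost, SName}, closure = {SCity, Cost, PartNo, Weight, SName} → lossless.
Decomposition 2: common = {Cost, Weight, SName}, closure = {SCity, Cost, PartNo, Weight, SName} → lossless.
Decomposition 3: common = {PartNo}, closure = {PartNo} → lossy.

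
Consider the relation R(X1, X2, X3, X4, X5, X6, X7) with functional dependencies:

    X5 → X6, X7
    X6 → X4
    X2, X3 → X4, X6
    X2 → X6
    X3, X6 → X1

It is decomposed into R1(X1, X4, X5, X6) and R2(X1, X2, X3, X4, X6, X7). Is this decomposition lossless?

Common attributes: R1 ∩ R2 = {X1, X4, X6}.
No dependency enlarges {X1, X4, X6}, so (X1, X4, X6)⁺ = {X1, X4, X6}.
The closure contains neither all of R1 = {X1, X4, X5, X6} nor all of R2 = {X1, X2, X3, X4, X6, X7}, so the common attributes are not a superkey of either fragment. The join is lossy.

No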